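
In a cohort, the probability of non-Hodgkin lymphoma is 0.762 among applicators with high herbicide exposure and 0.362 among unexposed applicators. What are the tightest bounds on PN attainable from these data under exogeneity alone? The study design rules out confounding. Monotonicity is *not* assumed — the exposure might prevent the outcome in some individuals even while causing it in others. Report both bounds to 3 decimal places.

0.525 ≤ PN ≤ 0.837

Let p₁ = 0.762, p₀ = 0.362.
Under exogeneity alone the bounds on PN are max{0,(p₁−p₀)/p₁} ≤ PN ≤ min{1,(1−p₀)/p₁}.
  lower = (p₁ − p₀)/p₁ = 0.4 / 0.762 ≈ 0.5249
  upper = min{1, (1 − p₀)/p₁} = 0.638 / 0.762 ≈ 0.8373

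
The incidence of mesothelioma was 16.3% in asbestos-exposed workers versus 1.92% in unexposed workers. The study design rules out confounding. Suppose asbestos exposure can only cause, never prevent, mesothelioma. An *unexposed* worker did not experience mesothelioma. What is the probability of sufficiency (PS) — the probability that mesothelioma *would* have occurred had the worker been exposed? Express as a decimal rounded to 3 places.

p₁ = 0.163, p₀ = 0.0192.
Under exogeneity and monotonicity, PS = (p₁ − p₀) / (1 − p₀).
PS = (0.163 − 0.0192) / (1 − 0.0192) = 0.1438 / 0.9808 ≈ 0.1466

PS ≈ 0.147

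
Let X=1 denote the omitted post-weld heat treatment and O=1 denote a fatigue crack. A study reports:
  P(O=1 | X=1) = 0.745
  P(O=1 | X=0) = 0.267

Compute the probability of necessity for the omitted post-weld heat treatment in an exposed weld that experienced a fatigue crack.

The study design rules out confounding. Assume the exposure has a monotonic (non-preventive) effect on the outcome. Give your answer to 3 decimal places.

PN ≈ 0.642

Let p₁ = 0.745, p₀ = 0.267.
Under exogeneity and monotonicity, PN = (p₁ − p₀) / p₁.
PN = (0.745 − 0.267) / 0.745 = 0.478 / 0.745 ≈ 0.6416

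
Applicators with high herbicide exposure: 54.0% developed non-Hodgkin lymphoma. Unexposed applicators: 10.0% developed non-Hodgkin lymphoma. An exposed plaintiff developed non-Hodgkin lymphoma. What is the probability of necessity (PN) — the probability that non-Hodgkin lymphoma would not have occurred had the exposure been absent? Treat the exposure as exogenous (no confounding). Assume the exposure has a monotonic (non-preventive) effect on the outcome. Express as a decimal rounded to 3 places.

p₁ = 0.54, p₀ = 0.1.
Under exogeneity and monotonicity, PN = (p₁ − p₀) / p₁.
PN = (0.54 − 0.1) / 0.54 = 0.44 / 0.54 ≈ 0.8148

PN ≈ 0.815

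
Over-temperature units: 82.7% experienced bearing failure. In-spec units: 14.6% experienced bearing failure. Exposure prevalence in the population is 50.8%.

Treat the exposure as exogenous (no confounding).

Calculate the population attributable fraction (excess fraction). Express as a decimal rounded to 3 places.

PAF ≈ 0.703

p₁ = 0.827, p₀ = 0.146.
Overall risk P(Y=1) = π·p₁ + (1−π)·p₀ = 0.508×0.827 + 0.492×0.146 = 0.49195.
Under exogeneity, PAF = [P(Y=1) − p₀] / P(Y=1).
PAF = (0.49195 − 0.146) / 0.49195 ≈ 0.7032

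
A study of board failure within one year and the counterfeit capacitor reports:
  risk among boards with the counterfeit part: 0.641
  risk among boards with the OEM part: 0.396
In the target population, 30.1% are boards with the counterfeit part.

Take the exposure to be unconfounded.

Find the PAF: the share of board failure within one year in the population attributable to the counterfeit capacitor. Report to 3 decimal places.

Let p₁ = 0.641, p₀ = 0.396.
Overall risk P(Y=1) = π·p₁ + (1−π)·p₀ = 0.301×0.641 + 0.699×0.396 = 0.46975.
Under exogeneity, PAF = [P(Y=1) − p₀] / P(Y=1).
PAF = (0.46975 − 0.396) / 0.46975 ≈ 0.1570

PAF ≈ 0.157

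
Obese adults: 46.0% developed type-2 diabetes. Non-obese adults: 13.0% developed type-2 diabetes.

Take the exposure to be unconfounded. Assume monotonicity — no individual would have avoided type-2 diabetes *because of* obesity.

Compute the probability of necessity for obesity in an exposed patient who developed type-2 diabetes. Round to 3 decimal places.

PN ≈ 0.717

p₁ = 0.46, p₀ = 0.13.
Under exogeneity and monotonicity, PN = (p₁ − p₀) / p₁.
PN = (0.46 − 0.13) / 0.46 = 0.33 / 0.46 ≈ 0.7174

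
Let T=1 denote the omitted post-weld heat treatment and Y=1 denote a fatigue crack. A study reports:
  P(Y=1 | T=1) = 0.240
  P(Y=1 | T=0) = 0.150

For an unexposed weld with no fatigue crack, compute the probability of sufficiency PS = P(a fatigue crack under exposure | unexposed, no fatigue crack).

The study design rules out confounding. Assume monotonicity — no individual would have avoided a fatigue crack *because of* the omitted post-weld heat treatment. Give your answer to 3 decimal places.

PS ≈ 0.106

Let p₁ = 0.24, p₀ = 0.15.
Under exogeneity and monotonicity, PS = (p₁ − p₀) / (1 − p₀).
PS = (0.24 − 0.15) / (1 − 0.15) = 0.09 / 0.85 ≈ 0.1059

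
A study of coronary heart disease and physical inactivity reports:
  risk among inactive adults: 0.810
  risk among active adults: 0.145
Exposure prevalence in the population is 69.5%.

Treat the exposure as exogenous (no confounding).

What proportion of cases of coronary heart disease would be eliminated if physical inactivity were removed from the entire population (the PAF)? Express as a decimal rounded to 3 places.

Let p₁ = 0.81, p₀ = 0.145.
Overall risk P(Y=1) = π·p₁ + (1−π)·p₀ = 0.695×0.81 + 0.305×0.145 = 0.60717.
Under exogeneity, PAF = [P(Y=1) − p₀] / P(Y=1).
PAF = (0.60717 − 0.145) / 0.60717 ≈ 0.7612

PAF ≈ 0.761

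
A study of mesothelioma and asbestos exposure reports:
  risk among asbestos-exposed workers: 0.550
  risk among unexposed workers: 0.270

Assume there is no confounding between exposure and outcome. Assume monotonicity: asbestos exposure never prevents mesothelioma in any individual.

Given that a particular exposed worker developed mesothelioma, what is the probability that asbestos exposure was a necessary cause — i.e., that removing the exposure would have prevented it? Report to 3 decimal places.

Let p₁ = 0.55, p₀ = 0.27.
Under exogeneity and monotonicity, PN = (p₁ − p₀) / p₁.
PN = (0.55 − 0.27) / 0.55 = 0.28 / 0.55 ≈ 0.5091

PN ≈ 0.509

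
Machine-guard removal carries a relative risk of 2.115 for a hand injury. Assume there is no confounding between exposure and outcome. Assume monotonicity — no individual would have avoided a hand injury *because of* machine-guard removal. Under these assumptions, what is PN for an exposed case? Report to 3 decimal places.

PN ≈ 0.527

Under exogeneity and monotonicity, PN = (RR − 1) / RR = 1 − 1/RR.
PN = (2.115 − 1) / 2.115 = 1.115 / 2.115 ≈ 0.5272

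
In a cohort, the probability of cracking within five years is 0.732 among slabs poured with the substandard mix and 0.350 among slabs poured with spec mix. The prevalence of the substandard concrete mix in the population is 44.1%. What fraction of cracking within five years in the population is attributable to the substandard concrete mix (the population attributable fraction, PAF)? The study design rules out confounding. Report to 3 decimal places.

Let p₁ = 0.732, p₀ = 0.35.
Overall risk P(Y=1) = π·p₁ + (1−π)·p₀ = 0.441×0.732 + 0.559×0.35 = 0.51846.
Under exogeneity, PAF = [P(Y=1) − p₀] / P(Y=1).
PAF = (0.51846 − 0.35) / 0.51846 ≈ 0.3249

PAF ≈ 0.325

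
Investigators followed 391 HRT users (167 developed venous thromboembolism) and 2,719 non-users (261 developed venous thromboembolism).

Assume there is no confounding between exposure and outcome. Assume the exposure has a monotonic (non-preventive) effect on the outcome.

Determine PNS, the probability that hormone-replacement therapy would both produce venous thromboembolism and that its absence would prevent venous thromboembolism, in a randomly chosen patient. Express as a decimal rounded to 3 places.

PNS ≈ 0.331

p₁ = P(outcome | exposed) = 167/391 = 0.42711
p₀ = P(outcome | unexposed) = 261/2719 = 0.095991
Under exogeneity and monotonicity, PNS = p₁ − p₀.
PNS = 0.42711 − 0.095991 = 0.33112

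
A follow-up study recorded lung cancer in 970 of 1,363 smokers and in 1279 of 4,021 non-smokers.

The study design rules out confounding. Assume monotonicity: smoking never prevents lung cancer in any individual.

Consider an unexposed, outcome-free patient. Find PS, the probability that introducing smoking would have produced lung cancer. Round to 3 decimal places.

p₁ = P(outcome | exposed) = 970/1363 = 0.71167
p₀ = P(outcome | unexposed) = 1279/4021 = 0.31808
Under exogeneity and monotonicity, PS = (p₁ − p₀) / (1 − p₀).
PS = (0.71167 − 0.31808) / (1 − 0.31808) = 0.39359 / 0.68192 ≈ 0.5772

PS ≈ 0.577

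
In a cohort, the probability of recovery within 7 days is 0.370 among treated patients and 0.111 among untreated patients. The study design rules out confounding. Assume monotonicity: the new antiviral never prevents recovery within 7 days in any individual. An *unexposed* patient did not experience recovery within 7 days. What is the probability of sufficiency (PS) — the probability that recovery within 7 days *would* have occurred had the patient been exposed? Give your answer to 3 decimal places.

PS ≈ 0.291

Let p₁ = 0.37, p₀ = 0.111.
Under exogeneity and monotonicity, PS = (p₁ − p₀) / (1 − p₀).
PS = (0.37 − 0.111) / (1 − 0.111) = 0.259 / 0.889 ≈ 0.2913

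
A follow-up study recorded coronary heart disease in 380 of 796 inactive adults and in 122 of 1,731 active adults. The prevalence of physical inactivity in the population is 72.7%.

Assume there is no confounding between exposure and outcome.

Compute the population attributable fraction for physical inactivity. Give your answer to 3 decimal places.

PAF ≈ 0.808

p₁ = P(outcome | exposed) = 380/796 = 0.47739
p₀ = P(outcome | unexposed) = 122/1731 = 0.070479
Overall risk P(Y=1) = π·p₁ + (1−π)·p₀ = 0.727×0.47739 + 0.273×0.070479 = 0.3663.
Under exogeneity, PAF = [P(Y=1) − p₀] / P(Y=1).
PAF = (0.3663 − 0.070479) / 0.3663 ≈ 0.8076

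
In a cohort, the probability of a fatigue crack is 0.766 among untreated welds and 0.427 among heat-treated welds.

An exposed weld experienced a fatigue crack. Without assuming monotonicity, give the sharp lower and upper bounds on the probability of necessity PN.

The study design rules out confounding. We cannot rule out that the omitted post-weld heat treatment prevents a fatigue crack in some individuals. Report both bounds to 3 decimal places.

0.443 ≤ PN ≤ 0.748

Let p₁ = 0.766, p₀ = 0.427.
Under exogeneity alone the bounds on PN are max{0,(p₁−p₀)/p₁} ≤ PN ≤ min{1,(1−p₀)/p₁}.
  lower = (p₁ − p₀)/p₁ = 0.339 / 0.766 ≈ 0.4426
  upper = min{1, (1 − p₀)/p₁} = 0.573 / 0.766 ≈ 0.7480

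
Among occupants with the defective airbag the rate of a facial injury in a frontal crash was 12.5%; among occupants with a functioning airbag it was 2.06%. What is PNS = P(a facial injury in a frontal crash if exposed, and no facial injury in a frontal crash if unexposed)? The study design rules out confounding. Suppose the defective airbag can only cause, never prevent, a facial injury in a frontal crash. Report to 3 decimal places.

p₁ = 0.125, p₀ = 0.0206.
Under exogeneity and monotonicity, PNS = p₁ − p₀.
PNS = 0.125 − 0.0206 = 0.1044

PNS ≈ 0.104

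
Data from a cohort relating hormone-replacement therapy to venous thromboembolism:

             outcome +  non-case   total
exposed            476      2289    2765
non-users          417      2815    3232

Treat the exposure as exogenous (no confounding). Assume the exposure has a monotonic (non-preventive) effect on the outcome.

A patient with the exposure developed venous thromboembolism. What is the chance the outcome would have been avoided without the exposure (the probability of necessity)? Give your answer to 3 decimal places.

PN ≈ 0.251

p₁ = P(outcome | exposed) = 476/2765 = 0.17215
p₀ = P(outcome | unexposed) = 417/3232 = 0.12902
Under exogeneity and monotonicity, PN = (p₁ − p₀)/p₁.
PN = (0.17215 − 0.12902) / 0.17215 ≈ 0.2505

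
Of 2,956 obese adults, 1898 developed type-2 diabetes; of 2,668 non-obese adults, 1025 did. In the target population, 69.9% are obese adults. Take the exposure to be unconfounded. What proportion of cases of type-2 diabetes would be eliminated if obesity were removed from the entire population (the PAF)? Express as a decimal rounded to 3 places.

p₁ = P(outcome | exposed) = 1898/2956 = 0.64208
p₀ = P(outcome | unexposed) = 1025/2668 = 0.38418
Overall risk P(Y=1) = π·p₁ + (1−π)·p₀ = 0.699×0.64208 + 0.301×0.38418 = 0.56446.
Under exogeneity, PAF = [P(Y=1) − p₀] / P(Y=1).
PAF = (0.56446 − 0.38418) / 0.56446 ≈ 0.3194

PAF ≈ 0.319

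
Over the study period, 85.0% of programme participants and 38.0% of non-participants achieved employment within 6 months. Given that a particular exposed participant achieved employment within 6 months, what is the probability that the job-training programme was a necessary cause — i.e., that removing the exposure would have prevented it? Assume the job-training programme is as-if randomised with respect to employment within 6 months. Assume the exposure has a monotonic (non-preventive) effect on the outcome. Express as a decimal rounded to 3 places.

PN ≈ 0.553

p₁ = 0.85, p₀ = 0.38.
Under exogeneity and monotonicity, PN = (p₁ − p₀) / p₁.
PN = (0.85 − 0.38) / 0.85 = 0.47 / 0.85 ≈ 0.5529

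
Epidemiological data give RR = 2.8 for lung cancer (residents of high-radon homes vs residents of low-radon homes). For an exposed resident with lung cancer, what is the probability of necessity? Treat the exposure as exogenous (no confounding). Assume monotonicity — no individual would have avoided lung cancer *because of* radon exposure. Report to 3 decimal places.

PN ≈ 0.643

Under exogeneity and monotonicity, PN = (RR − 1) / RR = 1 − 1/RR.
PN = (2.8 − 1) / 2.8 = 1.8 / 2.8 ≈ 0.6429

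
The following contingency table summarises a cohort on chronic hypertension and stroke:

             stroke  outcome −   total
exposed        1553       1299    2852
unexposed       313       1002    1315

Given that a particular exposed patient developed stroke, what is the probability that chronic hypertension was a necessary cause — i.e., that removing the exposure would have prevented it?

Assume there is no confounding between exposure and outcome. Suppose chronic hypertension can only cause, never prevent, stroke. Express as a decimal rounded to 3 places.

PN ≈ 0.563

p₁ = P(outcome | exposed) = 1553/2852 = 0.54453
p₀ = P(outcome | unexposed) = 313/1315 = 0.23802
Under exogeneity and monotonicity, PN = (p₁ − p₀)/p₁.
PN = (0.54453 − 0.23802) / 0.54453 ≈ 0.5629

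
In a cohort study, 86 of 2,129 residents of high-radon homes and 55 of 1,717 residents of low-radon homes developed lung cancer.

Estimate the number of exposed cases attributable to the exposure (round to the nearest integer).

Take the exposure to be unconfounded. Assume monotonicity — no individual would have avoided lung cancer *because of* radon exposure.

about 18 cases

p₁ = P(outcome | exposed) = 86/2129 = 0.040395
p₀ = P(outcome | unexposed) = 55/1717 = 0.032033
PN = (p₁ − p₀)/p₁ = (0.040395 − 0.032033) / 0.040395 ≈ 0.20701.
Attributable cases ≈ PN × (exposed cases) = 0.20701 × 86 ≈ 17.80.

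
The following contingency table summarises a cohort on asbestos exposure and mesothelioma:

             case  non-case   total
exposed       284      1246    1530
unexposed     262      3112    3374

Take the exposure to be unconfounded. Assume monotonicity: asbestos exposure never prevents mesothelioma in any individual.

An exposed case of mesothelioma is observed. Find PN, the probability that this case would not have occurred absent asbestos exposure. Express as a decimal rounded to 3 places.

PN ≈ 0.582

p₁ = P(outcome | exposed) = 284/1530 = 0.18562
p₀ = P(outcome | unexposed) = 262/3374 = 0.077653
Under exogeneity and monotonicity, PN = (p₁ − p₀)/p₁.
PN = (0.18562 − 0.077653) / 0.18562 ≈ 0.5817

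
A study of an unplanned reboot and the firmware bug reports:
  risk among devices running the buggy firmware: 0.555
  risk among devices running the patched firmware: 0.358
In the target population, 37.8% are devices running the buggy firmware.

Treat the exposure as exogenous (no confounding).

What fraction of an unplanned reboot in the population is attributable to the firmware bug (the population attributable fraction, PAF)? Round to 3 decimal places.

Let p₁ = 0.555, p₀ = 0.358.
Overall risk P(Y=1) = π·p₁ + (1−π)·p₀ = 0.378×0.555 + 0.622×0.358 = 0.43247.
Under exogeneity, PAF = [P(Y=1) − p₀] / P(Y=1).
PAF = (0.43247 − 0.358) / 0.43247 ≈ 0.1722

PAF ≈ 0.172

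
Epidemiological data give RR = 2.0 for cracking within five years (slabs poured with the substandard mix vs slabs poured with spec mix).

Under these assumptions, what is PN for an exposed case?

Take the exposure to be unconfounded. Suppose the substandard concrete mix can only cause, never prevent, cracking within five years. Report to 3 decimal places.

PN ≈ 0.500

Under exogeneity and monotonicity, PN = (RR − 1) / RR = 1 − 1/RR.
PN = (2.0 − 1) / 2.0 = 1 / 2.0 ≈ 0.5000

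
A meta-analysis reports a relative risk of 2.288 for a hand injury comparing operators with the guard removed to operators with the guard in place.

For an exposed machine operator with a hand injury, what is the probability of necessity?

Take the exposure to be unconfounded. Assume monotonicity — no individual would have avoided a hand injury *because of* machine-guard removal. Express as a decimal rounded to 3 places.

PN ≈ 0.563

Under exogeneity and monotonicity, PN = (RR − 1) / RR = 1 − 1/RR.
PN = (2.288 − 1) / 2.288 = 1.288 / 2.288 ≈ 0.5629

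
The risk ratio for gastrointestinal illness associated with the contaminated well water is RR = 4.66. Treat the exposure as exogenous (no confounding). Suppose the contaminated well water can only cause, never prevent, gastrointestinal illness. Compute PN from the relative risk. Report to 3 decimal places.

PN ≈ 0.785

Under exogeneity and monotonicity, PN = (RR − 1) / RR = 1 − 1/RR.
PN = (4.66 − 1) / 4.66 = 3.66 / 4.66 ≈ 0.7854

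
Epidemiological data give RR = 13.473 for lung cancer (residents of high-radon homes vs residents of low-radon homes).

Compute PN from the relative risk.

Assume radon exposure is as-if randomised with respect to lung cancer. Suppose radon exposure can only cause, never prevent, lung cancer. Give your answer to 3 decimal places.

Under exogeneity and monotonicity, PN = (RR − 1) / RR = 1 − 1/RR.
PN = (13.473 − 1) / 13.473 = 12.47 / 13.473 ≈ 0.9258

PN ≈ 0.926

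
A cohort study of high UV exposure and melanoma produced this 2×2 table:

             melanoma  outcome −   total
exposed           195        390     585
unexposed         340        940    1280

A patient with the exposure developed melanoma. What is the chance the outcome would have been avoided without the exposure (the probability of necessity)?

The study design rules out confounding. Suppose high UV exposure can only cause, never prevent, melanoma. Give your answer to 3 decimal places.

p₁ = P(outcome | exposed) = 195/585 = 0.33333
p₀ = P(outcome | unexposed) = 340/1280 = 0.26562
Under exogeneity and monotonicity, PN = (p₁ − p₀)/p₁.
PN = (0.33333 − 0.26562) / 0.33333 ≈ 0.2031

PN ≈ 0.203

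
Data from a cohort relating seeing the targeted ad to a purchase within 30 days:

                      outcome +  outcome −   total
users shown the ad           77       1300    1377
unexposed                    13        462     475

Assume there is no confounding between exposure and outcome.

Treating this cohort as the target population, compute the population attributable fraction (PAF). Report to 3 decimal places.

PAF ≈ 0.437

p₁ = P(outcome | exposed) = 77/1377 = 0.055919
p₀ = P(outcome | unexposed) = 13/475 = 0.027368
Exposure prevalence π = 1377/1852 = 0.74352; overall risk P(Y=1) = 0.048596.
Under exogeneity, PAF = [P(Y=1) − p₀]/P(Y=1).
PAF = (0.048596 − 0.027368) / 0.048596 ≈ 0.4368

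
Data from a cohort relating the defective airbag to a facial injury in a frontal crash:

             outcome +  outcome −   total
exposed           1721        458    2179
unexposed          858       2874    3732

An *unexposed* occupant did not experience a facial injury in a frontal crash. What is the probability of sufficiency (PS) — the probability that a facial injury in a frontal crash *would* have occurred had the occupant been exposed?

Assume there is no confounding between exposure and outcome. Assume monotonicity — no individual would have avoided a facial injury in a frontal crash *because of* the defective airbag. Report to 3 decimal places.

PS ≈ 0.727

p₁ = P(outcome | exposed) = 1721/2179 = 0.78981
p₀ = P(outcome | unexposed) = 858/3732 = 0.2299
Under exogeneity and monotonicity, PS = (p₁ − p₀) / (1 − p₀).
PS = (0.78981 − 0.2299) / (1 − 0.2299) = 0.55991 / 0.7701 ≈ 0.7271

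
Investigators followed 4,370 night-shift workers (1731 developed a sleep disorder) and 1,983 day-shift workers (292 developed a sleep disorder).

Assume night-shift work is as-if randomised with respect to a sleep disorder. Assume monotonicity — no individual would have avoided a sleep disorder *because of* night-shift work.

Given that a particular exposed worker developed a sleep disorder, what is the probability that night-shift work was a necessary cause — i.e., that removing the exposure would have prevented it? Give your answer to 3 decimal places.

p₁ = P(outcome | exposed) = 1731/4370 = 0.39611
p₀ = P(outcome | unexposed) = 292/1983 = 0.14725
Under exogeneity and monotonicity, PN = (p₁ − p₀) / p₁.
PN = (0.39611 − 0.14725) / 0.39611 = 0.24886 / 0.39611 ≈ 0.6283

PN ≈ 0.628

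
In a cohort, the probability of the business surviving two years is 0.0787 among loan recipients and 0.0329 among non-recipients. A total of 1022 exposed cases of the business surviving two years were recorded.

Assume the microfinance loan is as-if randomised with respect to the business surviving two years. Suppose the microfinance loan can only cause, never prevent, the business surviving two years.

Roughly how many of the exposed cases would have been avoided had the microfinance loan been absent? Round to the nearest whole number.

Let p₁ = 0.0787, p₀ = 0.0329.
PN = (p₁ − p₀)/p₁ = (0.0787 − 0.0329) / 0.0787 ≈ 0.58196.
Attributable cases ≈ PN × (exposed cases) = 0.58196 × 1022 ≈ 594.76.

about 595 cases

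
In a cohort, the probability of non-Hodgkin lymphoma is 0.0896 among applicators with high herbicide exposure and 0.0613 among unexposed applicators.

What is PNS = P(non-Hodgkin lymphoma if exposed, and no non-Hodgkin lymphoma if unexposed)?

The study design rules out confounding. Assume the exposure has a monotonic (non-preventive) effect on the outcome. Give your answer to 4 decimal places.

Let p₁ = 0.0896, p₀ = 0.0613.
Under exogeneity and monotonicity, PNS = p₁ − p₀.
PNS = 0.0896 − 0.0613 = 0.0283

PNS ≈ 0.0283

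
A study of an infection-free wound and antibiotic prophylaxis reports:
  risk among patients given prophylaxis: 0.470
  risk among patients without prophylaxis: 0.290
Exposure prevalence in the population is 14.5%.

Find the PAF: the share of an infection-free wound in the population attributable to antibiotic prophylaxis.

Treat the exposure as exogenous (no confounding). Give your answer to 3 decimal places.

PAF ≈ 0.083

Let p₁ = 0.47, p₀ = 0.29.
Overall risk P(Y=1) = π·p₁ + (1−π)·p₀ = 0.145×0.47 + 0.855×0.29 = 0.3161.
Under exogeneity, PAF = [P(Y=1) − p₀] / P(Y=1).
PAF = (0.3161 − 0.29) / 0.3161 ≈ 0.0826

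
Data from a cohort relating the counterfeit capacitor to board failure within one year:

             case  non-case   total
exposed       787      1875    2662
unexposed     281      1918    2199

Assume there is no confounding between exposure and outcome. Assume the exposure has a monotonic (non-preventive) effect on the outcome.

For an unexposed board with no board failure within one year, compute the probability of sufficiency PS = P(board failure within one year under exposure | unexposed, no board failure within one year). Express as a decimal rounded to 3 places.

PS ≈ 0.192

p₁ = P(outcome | exposed) = 787/2662 = 0.29564
p₀ = P(outcome | unexposed) = 281/2199 = 0.12779
Under exogeneity and monotonicity, PS = (p₁ − p₀)/(1 − p₀).
PS = (0.29564 − 0.12779) / 0.87221 ≈ 0.1924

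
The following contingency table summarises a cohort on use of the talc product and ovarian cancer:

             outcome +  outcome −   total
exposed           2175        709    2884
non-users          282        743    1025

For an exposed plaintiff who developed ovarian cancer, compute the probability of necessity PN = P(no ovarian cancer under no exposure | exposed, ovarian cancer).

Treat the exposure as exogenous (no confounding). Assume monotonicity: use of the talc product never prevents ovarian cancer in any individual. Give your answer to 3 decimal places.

PN ≈ 0.635

p₁ = P(outcome | exposed) = 2175/2884 = 0.75416
p₀ = P(outcome | unexposed) = 282/1025 = 0.27512
Under exogeneity and monotonicity, PN = (p₁ − p₀) / p₁.
PN = (0.75416 − 0.27512) / 0.75416 = 0.47904 / 0.75416 ≈ 0.6352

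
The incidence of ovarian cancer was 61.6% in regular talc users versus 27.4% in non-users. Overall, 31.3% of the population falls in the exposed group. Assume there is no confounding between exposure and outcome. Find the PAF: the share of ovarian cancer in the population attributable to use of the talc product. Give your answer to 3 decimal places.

PAF ≈ 0.281

p₁ = 0.616, p₀ = 0.274.
Overall risk P(Y=1) = π·p₁ + (1−π)·p₀ = 0.313×0.616 + 0.687×0.274 = 0.38105.
Under exogeneity, PAF = [P(Y=1) − p₀] / P(Y=1).
PAF = (0.38105 − 0.274) / 0.38105 ≈ 0.2809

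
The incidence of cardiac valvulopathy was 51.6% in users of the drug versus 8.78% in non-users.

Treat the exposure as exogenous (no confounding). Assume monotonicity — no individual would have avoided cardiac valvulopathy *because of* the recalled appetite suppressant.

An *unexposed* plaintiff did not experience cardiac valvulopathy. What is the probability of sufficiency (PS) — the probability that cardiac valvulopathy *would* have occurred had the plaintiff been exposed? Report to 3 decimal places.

PS ≈ 0.469

p₁ = 0.516, p₀ = 0.0878.
Under exogeneity and monotonicity, PS = (p₁ − p₀) / (1 − p₀).
PS = (0.516 − 0.0878) / (1 − 0.0878) = 0.4282 / 0.9122 ≈ 0.4694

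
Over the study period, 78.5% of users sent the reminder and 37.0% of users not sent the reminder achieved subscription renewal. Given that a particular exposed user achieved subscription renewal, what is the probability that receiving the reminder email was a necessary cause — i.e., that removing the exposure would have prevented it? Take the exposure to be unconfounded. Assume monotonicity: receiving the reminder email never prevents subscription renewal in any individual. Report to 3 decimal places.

p₁ = 0.785, p₀ = 0.37.
Under exogeneity and monotonicity, PN = (p₁ − p₀) / p₁.
PN = (0.785 − 0.37) / 0.785 = 0.415 / 0.785 ≈ 0.5287

PN ≈ 0.529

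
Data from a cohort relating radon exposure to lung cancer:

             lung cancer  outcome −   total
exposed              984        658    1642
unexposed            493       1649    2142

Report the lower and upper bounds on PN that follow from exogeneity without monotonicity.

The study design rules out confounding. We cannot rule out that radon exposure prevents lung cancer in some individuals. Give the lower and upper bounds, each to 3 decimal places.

p₁ = P(outcome | exposed) = 984/1642 = 0.59927
p₀ = P(outcome | unexposed) = 493/2142 = 0.23016
Under exogeneity alone the bounds on PN are max{0,(p₁−p₀)/p₁} ≤ PN ≤ min{1,(1−p₀)/p₁}.
  lower = (p₁ − p₀)/p₁ = 0.36911 / 0.59927 ≈ 0.6159
  upper = min{1, (1 − p₀)/p₁} = 0.76984 / 0.59927 ≈ 1.2846 → capped at 1

0.616 ≤ PN ≤ 1.000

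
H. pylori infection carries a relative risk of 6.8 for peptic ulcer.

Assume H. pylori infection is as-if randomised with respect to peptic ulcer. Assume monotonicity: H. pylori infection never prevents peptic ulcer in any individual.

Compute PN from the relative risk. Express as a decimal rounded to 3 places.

Under exogeneity and monotonicity, PN = (RR − 1) / RR = 1 − 1/RR.
PN = (6.8 − 1) / 6.8 = 5.8 / 6.8 ≈ 0.8529

PN ≈ 0.853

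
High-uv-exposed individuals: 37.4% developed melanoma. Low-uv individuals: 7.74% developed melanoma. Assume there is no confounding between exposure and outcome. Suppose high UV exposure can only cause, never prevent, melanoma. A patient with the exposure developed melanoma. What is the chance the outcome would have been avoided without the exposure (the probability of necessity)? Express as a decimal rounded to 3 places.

PN ≈ 0.793

p₁ = 0.374, p₀ = 0.0774.
Under exogeneity and monotonicity, PN = (p₁ − p₀) / p₁.
PN = (0.374 − 0.0774) / 0.374 = 0.2966 / 0.374 ≈ 0.7930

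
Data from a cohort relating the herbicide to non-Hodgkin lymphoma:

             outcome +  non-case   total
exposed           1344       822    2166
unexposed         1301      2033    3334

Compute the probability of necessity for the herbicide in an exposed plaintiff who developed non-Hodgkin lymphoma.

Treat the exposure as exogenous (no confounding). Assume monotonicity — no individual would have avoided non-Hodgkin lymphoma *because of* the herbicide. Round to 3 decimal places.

p₁ = P(outcome | exposed) = 1344/2166 = 0.6205
p₀ = P(outcome | unexposed) = 1301/3334 = 0.39022
Under exogeneity and monotonicity, PN = (p₁ − p₀)/p₁.
PN = (0.6205 − 0.39022) / 0.6205 ≈ 0.3711

PN ≈ 0.371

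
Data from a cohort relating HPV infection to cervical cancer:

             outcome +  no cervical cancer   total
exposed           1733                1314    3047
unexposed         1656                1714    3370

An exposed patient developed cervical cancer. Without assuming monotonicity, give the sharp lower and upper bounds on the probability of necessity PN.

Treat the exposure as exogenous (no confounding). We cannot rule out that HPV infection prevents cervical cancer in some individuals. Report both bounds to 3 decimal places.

0.136 ≤ PN ≤ 0.894

p₁ = P(outcome | exposed) = 1733/3047 = 0.56876
p₀ = P(outcome | unexposed) = 1656/3370 = 0.49139
Under exogeneity alone the bounds on PN are max{0,(p₁−p₀)/p₁} ≤ PN ≤ min{1,(1−p₀)/p₁}.
  lower = (p₁ − p₀)/p₁ = 0.077361 / 0.56876 ≈ 0.1360
  upper = min{1, (1 − p₀)/p₁} = 0.50861 / 0.56876 ≈ 0.8942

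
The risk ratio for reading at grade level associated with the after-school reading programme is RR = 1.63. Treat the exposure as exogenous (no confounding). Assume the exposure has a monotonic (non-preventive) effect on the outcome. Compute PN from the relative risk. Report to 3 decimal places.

Under exogeneity and monotonicity, PN = (RR − 1) / RR = 1 − 1/RR.
PN = (1.63 − 1) / 1.63 = 0.63 / 1.63 ≈ 0.3865

PN ≈ 0.387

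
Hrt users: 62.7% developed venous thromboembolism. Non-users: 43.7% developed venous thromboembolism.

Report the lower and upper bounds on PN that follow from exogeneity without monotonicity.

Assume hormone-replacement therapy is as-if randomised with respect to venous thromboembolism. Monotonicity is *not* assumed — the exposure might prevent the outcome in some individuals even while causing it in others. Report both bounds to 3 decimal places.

0.303 ≤ PN ≤ 0.898

p₁ = 0.627, p₀ = 0.437.
Under exogeneity alone the bounds on PN are max{0,(p₁−p₀)/p₁} ≤ PN ≤ min{1,(1−p₀)/p₁}.
  lower = (p₁ − p₀)/p₁ = 0.19 / 0.627 ≈ 0.3030
  upper = min{1, (1 − p₀)/p₁} = 0.563 / 0.627 ≈ 0.8979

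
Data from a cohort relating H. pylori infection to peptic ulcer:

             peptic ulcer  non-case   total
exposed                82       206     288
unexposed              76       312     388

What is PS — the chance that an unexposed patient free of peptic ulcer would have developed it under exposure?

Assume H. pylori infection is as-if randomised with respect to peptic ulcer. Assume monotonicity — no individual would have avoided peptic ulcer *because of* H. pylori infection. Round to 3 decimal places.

PS ≈ 0.110

p₁ = P(outcome | exposed) = 82/288 = 0.28472
p₀ = P(outcome | unexposed) = 76/388 = 0.19588
Under exogeneity and monotonicity, PS = (p₁ − p₀)/(1 − p₀).
PS = (0.28472 − 0.19588) / 0.80412 ≈ 0.1105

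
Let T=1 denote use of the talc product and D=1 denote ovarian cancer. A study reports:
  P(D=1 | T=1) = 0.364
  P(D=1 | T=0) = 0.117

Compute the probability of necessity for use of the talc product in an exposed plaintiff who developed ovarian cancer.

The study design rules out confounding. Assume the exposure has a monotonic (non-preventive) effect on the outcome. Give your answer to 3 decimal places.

Let p₁ = 0.364, p₀ = 0.117.
Under exogeneity and monotonicity, PN = (p₁ − p₀) / p₁.
PN = (0.364 − 0.117) / 0.364 = 0.247 / 0.364 ≈ 0.6786

PN ≈ 0.679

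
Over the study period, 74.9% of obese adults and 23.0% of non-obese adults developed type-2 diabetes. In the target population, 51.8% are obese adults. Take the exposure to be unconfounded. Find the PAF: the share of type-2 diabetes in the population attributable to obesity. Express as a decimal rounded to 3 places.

PAF ≈ 0.539

p₁ = 0.749, p₀ = 0.23.
Overall risk P(Y=1) = π·p₁ + (1−π)·p₀ = 0.518×0.749 + 0.482×0.23 = 0.49884.
Under exogeneity, PAF = [P(Y=1) − p₀] / P(Y=1).
PAF = (0.49884 − 0.23) / 0.49884 ≈ 0.5389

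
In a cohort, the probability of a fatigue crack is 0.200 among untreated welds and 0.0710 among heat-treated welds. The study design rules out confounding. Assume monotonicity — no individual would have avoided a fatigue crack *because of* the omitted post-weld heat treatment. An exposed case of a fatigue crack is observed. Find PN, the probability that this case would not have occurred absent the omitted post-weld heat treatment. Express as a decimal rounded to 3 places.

Let p₁ = 0.2, p₀ = 0.071.
Under exogeneity and monotonicity, PN = (p₁ − p₀) / p₁.
PN = (0.2 − 0.071) / 0.2 = 0.129 / 0.2 ≈ 0.6450

PN ≈ 0.645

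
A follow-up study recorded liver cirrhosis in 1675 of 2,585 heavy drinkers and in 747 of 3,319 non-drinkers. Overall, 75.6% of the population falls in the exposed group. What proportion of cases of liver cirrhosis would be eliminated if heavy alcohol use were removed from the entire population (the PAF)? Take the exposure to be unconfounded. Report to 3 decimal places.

p₁ = P(outcome | exposed) = 1675/2585 = 0.64797
p₀ = P(outcome | unexposed) = 747/3319 = 0.22507
Overall risk P(Y=1) = π·p₁ + (1−π)·p₀ = 0.756×0.64797 + 0.244×0.22507 = 0.54478.
Under exogeneity, PAF = [P(Y=1) − p₀] / P(Y=1).
PAF = (0.54478 − 0.22507) / 0.54478 ≈ 0.5869

PAF ≈ 0.587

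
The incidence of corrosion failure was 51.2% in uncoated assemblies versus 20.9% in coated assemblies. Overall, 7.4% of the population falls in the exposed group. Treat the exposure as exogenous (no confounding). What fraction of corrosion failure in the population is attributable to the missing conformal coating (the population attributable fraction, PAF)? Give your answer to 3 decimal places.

PAF ≈ 0.097

p₁ = 0.512, p₀ = 0.209.
Overall risk P(Y=1) = π·p₁ + (1−π)·p₀ = 0.074×0.512 + 0.926×0.209 = 0.23142.
Under exogeneity, PAF = [P(Y=1) − p₀] / P(Y=1).
PAF = (0.23142 − 0.209) / 0.23142 ≈ 0.0969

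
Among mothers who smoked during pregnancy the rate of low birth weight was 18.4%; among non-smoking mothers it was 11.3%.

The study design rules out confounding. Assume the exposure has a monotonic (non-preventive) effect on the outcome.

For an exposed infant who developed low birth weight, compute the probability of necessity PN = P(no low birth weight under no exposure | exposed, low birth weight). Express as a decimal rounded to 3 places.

PN ≈ 0.386

p₁ = 0.184, p₀ = 0.113.
Under exogeneity and monotonicity, PN = (p₁ − p₀) / p₁.
PN = (0.184 − 0.113) / 0.184 = 0.071 / 0.184 ≈ 0.3859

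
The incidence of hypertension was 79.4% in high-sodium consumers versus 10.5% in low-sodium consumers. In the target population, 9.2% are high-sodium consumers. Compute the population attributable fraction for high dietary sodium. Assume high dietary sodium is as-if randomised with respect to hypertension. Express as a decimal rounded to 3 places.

PAF ≈ 0.376

p₁ = 0.794, p₀ = 0.105.
Overall risk P(Y=1) = π·p₁ + (1−π)·p₀ = 0.092×0.794 + 0.908×0.105 = 0.16839.
Under exogeneity, PAF = [P(Y=1) − p₀] / P(Y=1).
PAF = (0.16839 − 0.105) / 0.16839 ≈ 0.3764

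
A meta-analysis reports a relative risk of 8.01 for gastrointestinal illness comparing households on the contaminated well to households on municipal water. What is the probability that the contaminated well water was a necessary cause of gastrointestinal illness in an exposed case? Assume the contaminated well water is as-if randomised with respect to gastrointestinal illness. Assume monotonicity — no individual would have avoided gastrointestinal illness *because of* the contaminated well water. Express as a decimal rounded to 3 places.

PN ≈ 0.875

Under exogeneity and monotonicity, PN = (RR − 1) / RR = 1 − 1/RR.
PN = (8.01 − 1) / 8.01 = 7.01 / 8.01 ≈ 0.8752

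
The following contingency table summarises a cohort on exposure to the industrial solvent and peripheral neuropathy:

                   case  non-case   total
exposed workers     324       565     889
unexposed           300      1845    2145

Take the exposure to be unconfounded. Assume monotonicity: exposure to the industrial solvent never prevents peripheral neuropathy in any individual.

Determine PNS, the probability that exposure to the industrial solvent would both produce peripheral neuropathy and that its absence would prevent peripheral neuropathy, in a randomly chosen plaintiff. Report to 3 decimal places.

p₁ = P(outcome | exposed) = 324/889 = 0.36445
p₀ = P(outcome | unexposed) = 300/2145 = 0.13986
Under exogeneity and monotonicity, PNS = p₁ − p₀.
PNS = 0.36445 − 0.13986 = 0.22459

PNS ≈ 0.225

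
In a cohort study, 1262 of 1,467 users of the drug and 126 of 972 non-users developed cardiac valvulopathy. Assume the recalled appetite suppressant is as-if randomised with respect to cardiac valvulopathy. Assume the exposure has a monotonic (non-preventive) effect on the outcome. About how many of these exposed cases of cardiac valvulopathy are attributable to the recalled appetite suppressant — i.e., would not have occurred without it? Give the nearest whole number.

p₁ = P(outcome | exposed) = 1262/1467 = 0.86026
p₀ = P(outcome | unexposed) = 126/972 = 0.12963
PN = (p₁ − p₀)/p₁ = (0.86026 − 0.12963) / 0.86026 ≈ 0.84931.
Attributable cases ≈ PN × (exposed cases) = 0.84931 × 1262 ≈ 1071.83.

about 1072 cases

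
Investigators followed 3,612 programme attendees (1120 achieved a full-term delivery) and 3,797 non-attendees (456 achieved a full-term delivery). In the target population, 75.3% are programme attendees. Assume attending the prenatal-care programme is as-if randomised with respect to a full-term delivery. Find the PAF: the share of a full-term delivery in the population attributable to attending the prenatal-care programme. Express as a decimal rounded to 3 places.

PAF ≈ 0.544

p₁ = P(outcome | exposed) = 1120/3612 = 0.31008
p₀ = P(outcome | unexposed) = 456/3797 = 0.12009
Overall risk P(Y=1) = π·p₁ + (1−π)·p₀ = 0.753×0.31008 + 0.247×0.12009 = 0.26315.
Under exogeneity, PAF = [P(Y=1) − p₀] / P(Y=1).
PAF = (0.26315 − 0.12009) / 0.26315 ≈ 0.5436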